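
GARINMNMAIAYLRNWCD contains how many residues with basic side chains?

The basic amino acids are Lys (K), Arg (R), and His (H).
Matching residues: R3, R14.

2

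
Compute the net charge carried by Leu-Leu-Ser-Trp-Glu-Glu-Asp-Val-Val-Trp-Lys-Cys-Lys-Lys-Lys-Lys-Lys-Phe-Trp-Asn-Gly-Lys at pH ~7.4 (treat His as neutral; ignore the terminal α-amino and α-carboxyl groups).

The side chains ionized at physiological pH are Lys/Arg (+1) and Asp/Glu (−1); with His treated as neutral, nothing else contributes.
Positive (K, R): Lys11, Lys13, Lys14, Lys15, Lys16, Lys17, Lys22 → +7.
Negative (D, E): Glu5, Glu6, Asp7 → −3.
Net charge = (+7) + (−3) = +4.

+4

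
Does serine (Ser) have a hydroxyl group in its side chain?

The –OH-bearing residues are Ser, Thr (aliphatic alcohols), and Tyr (phenol).
Serine is in this group.

Yes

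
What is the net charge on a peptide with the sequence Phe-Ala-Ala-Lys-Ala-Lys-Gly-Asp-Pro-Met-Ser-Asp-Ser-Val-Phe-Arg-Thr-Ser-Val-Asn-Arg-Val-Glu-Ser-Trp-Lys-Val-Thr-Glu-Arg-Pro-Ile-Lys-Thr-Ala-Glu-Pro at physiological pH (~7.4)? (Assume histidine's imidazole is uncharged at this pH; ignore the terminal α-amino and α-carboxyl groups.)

At pH ~7.4 the Lys and Arg side chains are protonated (+1), the Asp and Glu side chains are deprotonated (−1), and with His taken as neutral all other side chains carry no charge.
Positive (K, R): Lys4, Lys6, Arg16, Arg21, Lys26, Arg30, Lys33 → +7.
Negative (D, E): Asp8, Asp12, Glu23, Glu29, Glu36 → −5.
Net charge = (+7) + (−5) = +2.

+2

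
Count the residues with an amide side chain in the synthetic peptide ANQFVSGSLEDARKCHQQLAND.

Only N (asparagine) and Q (glutamine) carry a side-chain carboxamide.
Matching residues: N2, Q3, Q17, Q18, N21.

5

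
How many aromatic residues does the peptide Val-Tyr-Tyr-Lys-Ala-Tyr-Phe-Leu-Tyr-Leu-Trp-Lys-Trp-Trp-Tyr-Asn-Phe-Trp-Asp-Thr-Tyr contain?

Phenylalanine (F), tryptophan (W), and tyrosine (Y) have aromatic ring side chains.
Matching residues: Tyr2, Tyr3, Tyr6, Phe7, Tyr9, Trp11, Trp13, Trp14, Tyr15, Phe17, Trp18, Tyr21.

12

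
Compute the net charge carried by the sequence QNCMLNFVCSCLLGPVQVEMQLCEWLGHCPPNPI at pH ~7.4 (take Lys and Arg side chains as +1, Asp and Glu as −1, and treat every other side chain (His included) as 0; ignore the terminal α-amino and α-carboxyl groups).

-2

Positive (K, R): none → +0.
Negative (D, E): E19, E24 → −2.
Net charge = (+0) + (−2) = −2.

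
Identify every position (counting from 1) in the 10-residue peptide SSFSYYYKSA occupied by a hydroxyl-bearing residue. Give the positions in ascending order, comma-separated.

The –OH-bearing residues are Ser, Thr (aliphatic alcohols), and Tyr (phenol).
Matching residues: S1, S2, S4, Y5, Y6, Y7, S9.

1, 2, 4, 5, 6, 7, 9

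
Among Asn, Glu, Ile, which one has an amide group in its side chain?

Asparagine (N) and glutamine (Q) have uncharged amide side chains.
Of the listed options, only Asn belongs to this group.

Asn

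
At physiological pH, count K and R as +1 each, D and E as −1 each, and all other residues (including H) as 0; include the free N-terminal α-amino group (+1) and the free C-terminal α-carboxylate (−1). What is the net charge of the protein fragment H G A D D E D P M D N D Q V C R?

Positive (K, R): R16 → +1.
Negative (D, E): D4, D5, E6, D7, D10, D12 → −6.
The N-terminus (+1) and C-terminus (−1) cancel.
Net charge = (+1) + (−6) = −5.

-5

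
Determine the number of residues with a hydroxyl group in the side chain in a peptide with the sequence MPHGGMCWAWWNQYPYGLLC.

2

The –OH-bearing residues are Ser, Thr (aliphatic alcohols), and Tyr (phenol).
Matching residues: Y14, Y16.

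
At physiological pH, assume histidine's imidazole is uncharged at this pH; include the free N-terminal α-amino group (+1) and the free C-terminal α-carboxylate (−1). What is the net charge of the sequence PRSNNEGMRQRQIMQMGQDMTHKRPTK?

Near pH 7.4, K and R contribute +1 each, D and E contribute −1 each, and every other side chain (His included, as stated) is uncharged.
Positive (K, R): R2, R9, R11, K23, R24, K27 → +6.
Negative (D, E): E6, D19 → −2.
The N-terminus (+1) and C-terminus (−1) cancel.
Net charge = (+6) + (−2) = +4.

+4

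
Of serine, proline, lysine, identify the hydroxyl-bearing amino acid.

serine

S, T, and Y are the three residues with a side-chain hydroxyl.
Of the listed options, only serine belongs to this group.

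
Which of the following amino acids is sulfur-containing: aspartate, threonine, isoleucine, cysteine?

cysteine

Cysteine (C, thiol) and methionine (M, thioether) are the two sulfur-containing amino acids.
Of the listed options, only cysteine belongs to this group.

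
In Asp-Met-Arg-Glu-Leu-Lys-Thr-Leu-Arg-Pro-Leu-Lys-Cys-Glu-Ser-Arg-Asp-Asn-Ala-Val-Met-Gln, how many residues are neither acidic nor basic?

13

Acidic: D, E. Basic: K, R, H. All other residues are neither.
Matching residues: Met2, Leu5, Thr7, Leu8, Pro10, Leu11, Cys13, Ser15, Asn18, Ala19, Val20, Met21, Gln22.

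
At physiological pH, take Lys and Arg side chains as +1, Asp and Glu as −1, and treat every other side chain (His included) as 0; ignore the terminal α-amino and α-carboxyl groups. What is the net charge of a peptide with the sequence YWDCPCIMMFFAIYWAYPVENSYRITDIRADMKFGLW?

Positive (K, R): R24, R29, K33 → +3.
Negative (D, E): D3, E20, D27, D31 → −4.
Net charge = (+3) + (−4) = −1.

-1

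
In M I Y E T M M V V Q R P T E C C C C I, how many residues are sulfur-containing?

Cysteine (C, thiol) and methionine (M, thioether) are the two sulfur-containing amino acids.
Matching residues: M1, M6, M7, C15, C16, C17, C18.

7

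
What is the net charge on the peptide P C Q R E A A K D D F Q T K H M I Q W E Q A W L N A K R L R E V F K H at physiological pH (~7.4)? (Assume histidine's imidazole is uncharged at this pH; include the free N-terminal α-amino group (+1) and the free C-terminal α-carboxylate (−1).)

+2

At pH ~7.4 the Lys and Arg side chains are protonated (+1), the Asp and Glu side chains are deprotonated (−1), and with His taken as neutral all other side chains carry no charge.
Positive (K, R): R4, K8, K14, K27, R28, R30, K34 → +7.
Negative (D, E): E5, D9, D10, E20, E31 → −5.
The N-terminus (+1) and C-terminus (−1) cancel.
Net charge = (+7) + (−5) = +2.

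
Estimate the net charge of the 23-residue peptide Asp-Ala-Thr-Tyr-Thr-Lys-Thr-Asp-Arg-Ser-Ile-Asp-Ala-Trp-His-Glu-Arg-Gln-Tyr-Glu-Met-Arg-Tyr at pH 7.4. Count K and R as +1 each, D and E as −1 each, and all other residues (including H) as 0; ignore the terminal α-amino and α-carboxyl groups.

Positive (K, R): Lys6, Arg9, Arg17, Arg22 → +4.
Negative (D, E): Asp1, Asp8, Asp12, Glu16, Glu20 → −5.
Net charge = (+4) + (−5) = −1.

-1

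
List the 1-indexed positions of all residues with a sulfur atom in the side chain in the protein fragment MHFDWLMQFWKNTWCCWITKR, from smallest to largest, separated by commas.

Only Cys (C) and Met (M) have a sulfur atom in the side chain.
Matching residues: M1, M7, C15, C16.

1, 7, 15, 16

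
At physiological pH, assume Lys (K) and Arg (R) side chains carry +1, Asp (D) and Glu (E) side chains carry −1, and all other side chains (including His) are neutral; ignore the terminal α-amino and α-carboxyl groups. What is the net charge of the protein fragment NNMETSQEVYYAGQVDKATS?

Positive (K, R): K17 → +1.
Negative (D, E): E4, E8, D16 → −3.
Net charge = (+1) + (−3) = −2.

-2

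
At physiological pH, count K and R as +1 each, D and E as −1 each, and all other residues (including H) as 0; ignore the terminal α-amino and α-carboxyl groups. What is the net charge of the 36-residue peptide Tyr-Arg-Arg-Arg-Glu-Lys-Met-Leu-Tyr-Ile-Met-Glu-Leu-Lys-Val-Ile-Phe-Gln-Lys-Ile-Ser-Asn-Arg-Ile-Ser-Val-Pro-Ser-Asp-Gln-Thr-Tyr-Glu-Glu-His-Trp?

+2

Positive (K, R): Arg2, Arg3, Arg4, Lys6, Lys14, Lys19, Arg23 → +7.
Negative (D, E): Glu5, Glu12, Asp29, Glu33, Glu34 → −5.
Net charge = (+7) + (−5) = +2.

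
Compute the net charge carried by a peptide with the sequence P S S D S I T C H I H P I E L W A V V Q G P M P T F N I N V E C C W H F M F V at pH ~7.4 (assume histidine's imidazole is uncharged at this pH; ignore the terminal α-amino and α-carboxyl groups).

The side chains ionized at physiological pH are Lys/Arg (+1) and Asp/Glu (−1); with His treated as neutral, nothing else contributes.
Positive (K, R): none → +0.
Negative (D, E): D4, E14, E31 → −3.
Net charge = (+0) + (−3) = −3.

-3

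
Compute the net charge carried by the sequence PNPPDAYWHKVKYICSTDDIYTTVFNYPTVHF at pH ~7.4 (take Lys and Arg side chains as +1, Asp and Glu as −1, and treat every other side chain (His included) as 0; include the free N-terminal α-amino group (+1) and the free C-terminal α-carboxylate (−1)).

-1

Positive (K, R): K10, K12 → +2.
Negative (D, E): D5, D18, D19 → −3.
The N-terminus (+1) and C-terminus (−1) cancel.
Net charge = (+2) + (−3) = −1.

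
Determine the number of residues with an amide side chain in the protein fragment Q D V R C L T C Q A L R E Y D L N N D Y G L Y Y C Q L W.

5

The amide-side-chain residues are Asn (N) and Gln (Q).
Matching residues: Q1, Q9, N17, N18, Q26.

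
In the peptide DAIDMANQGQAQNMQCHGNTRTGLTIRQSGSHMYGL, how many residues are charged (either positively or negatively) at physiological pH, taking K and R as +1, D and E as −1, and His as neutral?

Charged side chains at pH ~7.4: K, R (positive); D, E (negative).
Matching residues: D1, D4, R21, R27.

4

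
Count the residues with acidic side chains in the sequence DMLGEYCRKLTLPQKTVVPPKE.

The acidic residues are Asp (D) and Glu (E), whose side chains end in a carboxylate group.
Matching residues: D1, E5, E22.

3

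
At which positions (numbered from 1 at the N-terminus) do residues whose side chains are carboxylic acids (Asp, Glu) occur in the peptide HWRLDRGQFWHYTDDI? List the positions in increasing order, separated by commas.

5, 14, 15

Matching residues: D5, D14, D15.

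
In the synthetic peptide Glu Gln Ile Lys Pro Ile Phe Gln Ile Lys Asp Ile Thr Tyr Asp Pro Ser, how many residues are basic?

K, R, and H are the three residues with basic side chains (ε-amine, guanidinium, and imidazole respectively).
Matching residues: Lys4, Lys10.

2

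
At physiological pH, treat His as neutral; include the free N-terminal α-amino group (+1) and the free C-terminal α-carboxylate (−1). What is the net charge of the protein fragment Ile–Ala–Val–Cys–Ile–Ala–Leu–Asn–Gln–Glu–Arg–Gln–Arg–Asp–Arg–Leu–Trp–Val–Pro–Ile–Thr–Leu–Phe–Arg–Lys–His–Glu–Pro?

+2

The side chains ionized at physiological pH are Lys/Arg (+1) and Asp/Glu (−1); with His treated as neutral, nothing else contributes.
Positive (K, R): Arg11, Arg13, Arg15, Arg24, Lys25 → +5.
Negative (D, E): Glu10, Asp14, Glu27 → −3.
The N-terminus (+1) and C-terminus (−1) cancel.
Net charge = (+5) + (−3) = +2.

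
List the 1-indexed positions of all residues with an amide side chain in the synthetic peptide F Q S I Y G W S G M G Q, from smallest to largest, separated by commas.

2, 12

The amide-side-chain residues are Asn (N) and Gln (Q).
Matching residues: Q2, Q12.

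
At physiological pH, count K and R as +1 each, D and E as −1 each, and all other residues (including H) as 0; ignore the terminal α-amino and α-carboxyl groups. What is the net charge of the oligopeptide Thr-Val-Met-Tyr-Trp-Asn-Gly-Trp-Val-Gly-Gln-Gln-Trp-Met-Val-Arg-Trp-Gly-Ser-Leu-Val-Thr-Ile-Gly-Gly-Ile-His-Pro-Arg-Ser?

+2

Positive (K, R): Arg16, Arg29 → +2.
Negative (D, E): none → −0.
Net charge = (+2) + (−0) = +2.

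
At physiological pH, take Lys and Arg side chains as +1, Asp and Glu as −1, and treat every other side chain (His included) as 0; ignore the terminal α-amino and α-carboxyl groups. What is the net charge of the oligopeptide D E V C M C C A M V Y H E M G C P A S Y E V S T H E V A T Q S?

Positive (K, R): none → +0.
Negative (D, E): D1, E2, E13, E21, E26 → −5.
Net charge = (+0) + (−5) = −5.

-5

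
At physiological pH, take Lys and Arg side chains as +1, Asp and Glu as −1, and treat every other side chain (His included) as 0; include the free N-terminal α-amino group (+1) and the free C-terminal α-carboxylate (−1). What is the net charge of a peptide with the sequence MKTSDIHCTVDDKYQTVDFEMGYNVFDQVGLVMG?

Positive (K, R): K2, K13 → +2.
Negative (D, E): D5, D11, D12, D18, E20, D27 → −6.
The N-terminus (+1) and C-terminus (−1) cancel.
Net charge = (+2) + (−6) = −4.

-4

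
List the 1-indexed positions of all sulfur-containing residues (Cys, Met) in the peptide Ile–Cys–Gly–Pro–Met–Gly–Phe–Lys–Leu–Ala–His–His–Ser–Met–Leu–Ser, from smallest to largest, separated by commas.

2, 5, 14

Matching residues: Cys2, Met5, Met14.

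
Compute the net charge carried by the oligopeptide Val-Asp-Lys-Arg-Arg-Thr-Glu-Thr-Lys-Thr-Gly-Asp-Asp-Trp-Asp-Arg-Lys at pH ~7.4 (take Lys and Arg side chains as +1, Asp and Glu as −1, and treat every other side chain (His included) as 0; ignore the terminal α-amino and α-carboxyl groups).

+1

Positive (K, R): Lys3, Arg4, Arg5, Lys9, Arg16, Lys17 → +6.
Negative (D, E): Asp2, Glu7, Asp12, Asp13, Asp15 → −5.
Net charge = (+6) + (−5) = +1.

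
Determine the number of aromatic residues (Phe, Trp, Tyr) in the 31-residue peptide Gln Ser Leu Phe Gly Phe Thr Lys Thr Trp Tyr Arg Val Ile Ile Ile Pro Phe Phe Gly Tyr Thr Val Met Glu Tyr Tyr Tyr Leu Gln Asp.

10

Matching residues: Phe4, Phe6, Trp10, Tyr11, Phe18, Phe19, Tyr21, Tyr26, Tyr27, Tyr28.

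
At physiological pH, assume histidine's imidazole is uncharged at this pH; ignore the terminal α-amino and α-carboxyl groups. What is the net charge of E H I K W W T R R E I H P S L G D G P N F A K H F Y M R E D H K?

+1

At pH ~7.4 the Lys and Arg side chains are protonated (+1), the Asp and Glu side chains are deprotonated (−1), and with His taken as neutral all other side chains carry no charge.
Positive (K, R): K4, R8, R9, K23, R28, K32 → +6.
Negative (D, E): E1, E10, D17, E29, D30 → −5.
Net charge = (+6) + (−5) = +1.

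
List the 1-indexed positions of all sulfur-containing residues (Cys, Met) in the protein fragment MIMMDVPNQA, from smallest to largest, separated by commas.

1, 3, 4

Matching residues: M1, M3, M4.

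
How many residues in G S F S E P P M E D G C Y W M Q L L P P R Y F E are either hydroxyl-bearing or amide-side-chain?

5

Hydroxyl-bearing: S, T, Y. Amide-side-chain: N, Q.
Hydroxyl-bearing residues here: S2, S4, Y13, Y22 (4).
Amide-side-chain residues here: Q16 (1).
The two groups share no amino acid, so total = 4 + 1 = 5.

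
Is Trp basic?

No

Lysine (K), arginine (R), and histidine (H) have basic, nitrogen-containing side chains.
Tryptophan is not in this group.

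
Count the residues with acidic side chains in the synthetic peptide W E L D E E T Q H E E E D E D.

10

Only D (aspartate) and E (glutamate) carry a side-chain carboxylic acid.
Matching residues: E2, D4, E5, E6, E10, E11, E12, D13, E14, D15.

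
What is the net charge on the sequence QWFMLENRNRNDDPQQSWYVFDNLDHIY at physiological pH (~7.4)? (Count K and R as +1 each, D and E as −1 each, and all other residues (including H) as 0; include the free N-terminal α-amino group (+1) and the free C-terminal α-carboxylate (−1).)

Positive (K, R): R8, R10 → +2.
Negative (D, E): E6, D12, D13, D22, D25 → −5.
The N-terminus (+1) and C-terminus (−1) cancel.
Net charge = (+2) + (−5) = −3.

-3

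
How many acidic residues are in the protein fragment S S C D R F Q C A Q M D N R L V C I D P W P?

The acidic residues are Asp (D) and Glu (E), whose side chains end in a carboxylate group.
Matching residues: D4, D12, D19.

3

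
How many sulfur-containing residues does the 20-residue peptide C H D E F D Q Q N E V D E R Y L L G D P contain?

The sulfur-bearing residues are cysteine (–SH) and methionine (–S–CH₃).
Matching residues: C1.

1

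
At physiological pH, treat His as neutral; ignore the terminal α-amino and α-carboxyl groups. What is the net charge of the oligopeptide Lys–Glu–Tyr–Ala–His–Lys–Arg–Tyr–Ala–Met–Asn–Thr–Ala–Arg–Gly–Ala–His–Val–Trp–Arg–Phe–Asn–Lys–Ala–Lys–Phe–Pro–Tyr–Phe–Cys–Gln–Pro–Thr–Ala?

+6

The side chains ionized at physiological pH are Lys/Arg (+1) and Asp/Glu (−1); with His treated as neutral, nothing else contributes.
Positive (K, R): Lys1, Lys6, Arg7, Arg14, Arg20, Lys23, Lys25 → +7.
Negative (D, E): Glu2 → −1.
Net charge = (+7) + (−1) = +6.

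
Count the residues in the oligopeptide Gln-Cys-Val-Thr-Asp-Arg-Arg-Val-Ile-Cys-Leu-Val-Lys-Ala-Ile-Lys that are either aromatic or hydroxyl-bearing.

Aromatic: F, W, Y. Hydroxyl-bearing: S, T, Y.
Aromatic residues here: none (0).
Hydroxyl-bearing residues here: Thr4 (1).
(Y belongs to both groups, but none appear in this sequence.) Total = 0 + 1 = 1.

1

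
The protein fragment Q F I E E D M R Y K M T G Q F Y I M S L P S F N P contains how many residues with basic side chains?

Lysine (K), arginine (R), and histidine (H) have basic, nitrogen-containing side chains.
Matching residues: R8, K10.

2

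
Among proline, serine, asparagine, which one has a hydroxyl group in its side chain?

The –OH-bearing residues are Ser, Thr (aliphatic alcohols), and Tyr (phenol).
Of the listed options, only serine belongs to this group.

serine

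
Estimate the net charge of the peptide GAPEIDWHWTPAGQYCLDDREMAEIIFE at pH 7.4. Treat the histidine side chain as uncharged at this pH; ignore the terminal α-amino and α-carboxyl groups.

The side chains ionized at physiological pH are Lys/Arg (+1) and Asp/Glu (−1); with His treated as neutral, nothing else contributes.
Positive (K, R): R20 → +1.
Negative (D, E): E4, D6, D18, D19, E21, E24, E28 → −7.
Net charge = (+1) + (−7) = −6.

-6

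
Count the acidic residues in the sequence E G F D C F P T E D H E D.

6

Aspartate (D) and glutamate (E) have carboxylic-acid side chains and are the acidic amino acids.
Matching residues: E1, D4, E9, D10, E12, D13.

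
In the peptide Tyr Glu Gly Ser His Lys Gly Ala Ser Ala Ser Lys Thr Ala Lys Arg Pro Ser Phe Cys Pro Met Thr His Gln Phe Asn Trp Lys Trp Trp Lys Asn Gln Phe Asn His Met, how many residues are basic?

K, R, and H are the three residues with basic side chains (ε-amine, guanidinium, and imidazole respectively).
Matching residues: His5, Lys6, Lys12, Lys15, Arg16, His24, Lys29, Lys32, His37.

9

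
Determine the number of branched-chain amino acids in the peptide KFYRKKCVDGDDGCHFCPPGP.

V, L, and I make up the branched-chain aliphatic group.
Matching residues: V8.

1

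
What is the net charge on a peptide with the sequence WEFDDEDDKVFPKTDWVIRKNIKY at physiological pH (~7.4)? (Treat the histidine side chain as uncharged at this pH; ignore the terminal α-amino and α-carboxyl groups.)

Near pH 7.4, K and R contribute +1 each, D and E contribute −1 each, and every other side chain (His included, as stated) is uncharged.
Positive (K, R): K9, K13, R19, K20, K23 → +5.
Negative (D, E): E2, D4, D5, E6, D7, D8, D15 → −7.
Net charge = (+5) + (−7) = −2.

-2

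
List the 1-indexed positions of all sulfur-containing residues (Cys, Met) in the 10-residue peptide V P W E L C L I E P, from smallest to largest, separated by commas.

Matching residues: C6.

6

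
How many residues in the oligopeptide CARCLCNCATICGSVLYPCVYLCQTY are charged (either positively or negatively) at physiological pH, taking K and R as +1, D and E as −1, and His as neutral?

Charged side chains at pH ~7.4: K, R (positive); D, E (negative).
Matching residues: R3.

1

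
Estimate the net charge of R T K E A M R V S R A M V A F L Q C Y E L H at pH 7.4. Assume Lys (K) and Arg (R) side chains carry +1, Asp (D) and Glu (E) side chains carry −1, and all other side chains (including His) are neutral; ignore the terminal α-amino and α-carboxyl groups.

+2

Positive (K, R): R1, K3, R7, R10 → +4.
Negative (D, E): E4, E20 → −2.
Net charge = (+4) + (−2) = +2.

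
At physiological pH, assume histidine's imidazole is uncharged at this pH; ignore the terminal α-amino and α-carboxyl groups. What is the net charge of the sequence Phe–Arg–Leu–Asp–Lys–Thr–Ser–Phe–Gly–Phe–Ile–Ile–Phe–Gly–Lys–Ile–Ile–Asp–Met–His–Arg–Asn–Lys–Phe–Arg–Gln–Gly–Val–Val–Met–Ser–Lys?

+5

Near pH 7.4, K and R contribute +1 each, D and E contribute −1 each, and every other side chain (His included, as stated) is uncharged.
Positive (K, R): Arg2, Lys5, Lys15, Arg21, Lys23, Arg25, Lys32 → +7.
Negative (D, E): Asp4, Asp18 → −2.
Net charge = (+7) + (−2) = +5.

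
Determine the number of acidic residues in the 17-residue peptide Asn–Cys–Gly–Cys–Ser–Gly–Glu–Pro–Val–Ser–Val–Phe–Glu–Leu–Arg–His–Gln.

The acidic residues are Asp (D) and Glu (E), whose side chains end in a carboxylate group.
Matching residues: Glu7, Glu13.

2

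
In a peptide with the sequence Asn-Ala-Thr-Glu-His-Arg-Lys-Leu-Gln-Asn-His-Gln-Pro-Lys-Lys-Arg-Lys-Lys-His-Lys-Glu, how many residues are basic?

K, R, and H are the three residues with basic side chains (ε-amine, guanidinium, and imidazole respectively).
Matching residues: His5, Arg6, Lys7, His11, Lys14, Lys15, Arg16, Lys17, Lys18, His19, Lys20.

11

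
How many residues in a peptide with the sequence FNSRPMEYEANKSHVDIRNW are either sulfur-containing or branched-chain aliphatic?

3

Sulfur-containing: C, M. Branched-chain aliphatic: I, L, V.
Sulfur-containing residues here: M6 (1).
Branched-chain aliphatic residues here: V15, I17 (2).
The two groups share no amino acid, so total = 1 + 2 = 3.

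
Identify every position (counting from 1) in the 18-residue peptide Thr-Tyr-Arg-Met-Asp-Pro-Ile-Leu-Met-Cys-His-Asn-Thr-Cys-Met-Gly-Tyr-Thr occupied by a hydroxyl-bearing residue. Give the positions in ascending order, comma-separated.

S, T, and Y are the three residues with a side-chain hydroxyl.
Matching residues: Thr1, Tyr2, Thr13, Tyr17, Thr18.

1, 2, 13, 17, 18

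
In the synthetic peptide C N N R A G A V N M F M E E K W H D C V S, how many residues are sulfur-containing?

Only Cys (C) and Met (M) have a sulfur atom in the side chain.
Matching residues: C1, M10, M12, C19.

4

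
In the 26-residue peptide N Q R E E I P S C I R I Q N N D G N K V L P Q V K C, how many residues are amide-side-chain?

Only N (asparagine) and Q (glutamine) carry a side-chain carboxamide.
Matching residues: N1, Q2, Q13, N14, N15, N18, Q23.

7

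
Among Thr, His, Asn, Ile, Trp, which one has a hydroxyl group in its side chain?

Serine (S), threonine (T), and tyrosine (Y) each carry a hydroxyl group on the side chain.
Of the listed options, only Thr belongs to this group.

Thr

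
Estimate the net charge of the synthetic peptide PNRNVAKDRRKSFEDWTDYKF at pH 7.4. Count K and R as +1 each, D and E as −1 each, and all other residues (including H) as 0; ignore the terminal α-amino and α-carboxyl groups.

+2

Positive (K, R): R3, K7, R9, R10, K11, K20 → +6.
Negative (D, E): D8, E14, D15, D18 → −4.
Net charge = (+6) + (−4) = +2.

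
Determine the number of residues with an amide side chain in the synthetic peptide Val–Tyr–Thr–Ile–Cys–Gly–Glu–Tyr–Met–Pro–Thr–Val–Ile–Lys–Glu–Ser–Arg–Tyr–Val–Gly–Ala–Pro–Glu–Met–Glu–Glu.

The amide-side-chain residues are Asn (N) and Gln (Q).
None of the 26 residues belong to this group.

0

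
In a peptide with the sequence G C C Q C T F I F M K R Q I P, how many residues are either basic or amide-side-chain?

4

Basic: H, K, R. Amide-side-chain: N, Q.
Basic residues here: K11, R12 (2).
Amide-side-chain residues here: Q4, Q13 (2).
The two groups share no amino acid, so total = 2 + 2 = 4.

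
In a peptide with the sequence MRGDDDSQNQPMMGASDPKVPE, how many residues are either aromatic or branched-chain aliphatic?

1

Aromatic: F, W, Y. Branched-chain aliphatic: I, L, V.
Aromatic residues here: none (0).
Branched-chain aliphatic residues here: V20 (1).
The two groups share no amino acid, so total = 0 + 1 = 1.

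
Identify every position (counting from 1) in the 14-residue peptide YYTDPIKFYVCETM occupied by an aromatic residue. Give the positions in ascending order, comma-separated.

1, 2, 8, 9

Phenylalanine (F), tryptophan (W), and tyrosine (Y) have aromatic ring side chains.
Matching residues: Y1, Y2, F8, Y9.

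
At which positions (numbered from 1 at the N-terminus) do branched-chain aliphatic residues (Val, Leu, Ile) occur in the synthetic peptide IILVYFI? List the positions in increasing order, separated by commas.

Matching residues: I1, I2, L3, V4, I7.

1, 2, 3, 4, 7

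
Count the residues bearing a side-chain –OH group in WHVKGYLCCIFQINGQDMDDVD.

Serine (S), threonine (T), and tyrosine (Y) each carry a hydroxyl group on the side chain.
Matching residues: Y6.

1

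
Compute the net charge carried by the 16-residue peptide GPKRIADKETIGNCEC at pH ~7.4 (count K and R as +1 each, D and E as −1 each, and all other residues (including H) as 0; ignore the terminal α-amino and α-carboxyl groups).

0

Positive (K, R): K3, R4, K8 → +3.
Negative (D, E): D7, E9, E15 → −3.
Net charge = (+3) + (−3) = 0.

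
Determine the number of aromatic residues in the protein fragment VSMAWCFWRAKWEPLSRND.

F, W, and Y each carry an aromatic ring on the side chain.
Matching residues: W5, F7, W8, W12.

4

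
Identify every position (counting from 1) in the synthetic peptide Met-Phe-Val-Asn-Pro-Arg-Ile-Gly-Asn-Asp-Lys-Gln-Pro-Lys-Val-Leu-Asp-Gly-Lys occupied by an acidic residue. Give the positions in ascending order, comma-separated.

The acidic residues are Asp (D) and Glu (E), whose side chains end in a carboxylate group.
Matching residues: Asp10, Asp17.

10, 17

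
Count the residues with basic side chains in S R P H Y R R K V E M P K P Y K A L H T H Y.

9

The basic amino acids are Lys (K), Arg (R), and His (H).
Matching residues: R2, H4, R6, R7, K8, K13, K16, H19, H21.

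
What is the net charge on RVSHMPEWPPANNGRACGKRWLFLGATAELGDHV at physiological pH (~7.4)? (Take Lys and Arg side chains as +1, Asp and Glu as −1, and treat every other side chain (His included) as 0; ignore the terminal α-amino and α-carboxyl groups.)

Positive (K, R): R1, R15, K19, R20 → +4.
Negative (D, E): E7, E29, D32 → −3.
Net charge = (+4) + (−3) = +1.

+1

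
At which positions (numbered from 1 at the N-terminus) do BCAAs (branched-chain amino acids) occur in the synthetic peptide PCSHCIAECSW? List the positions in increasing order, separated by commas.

6

The BCAAs are Val, Leu, and Ile — aliphatic side chains with a branch point.
Matching residues: I6.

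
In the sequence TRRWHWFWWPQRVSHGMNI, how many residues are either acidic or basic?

5

Acidic: D, E. Basic: H, K, R.
Acidic residues here: none (0).
Basic residues here: R2, R3, H5, R12, H15 (5).
The two groups share no amino acid, so total = 0 + 5 = 5.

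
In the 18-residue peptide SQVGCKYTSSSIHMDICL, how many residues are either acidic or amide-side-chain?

2

Acidic: D, E. Amide-side-chain: N, Q.
Acidic residues here: D15 (1).
Amide-side-chain residues here: Q2 (1).
The two groups share no amino acid, so total = 1 + 1 = 2.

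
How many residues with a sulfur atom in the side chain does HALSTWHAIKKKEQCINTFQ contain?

1

Cysteine (C, thiol) and methionine (M, thioether) are the two sulfur-containing amino acids.
Matching residues: C15.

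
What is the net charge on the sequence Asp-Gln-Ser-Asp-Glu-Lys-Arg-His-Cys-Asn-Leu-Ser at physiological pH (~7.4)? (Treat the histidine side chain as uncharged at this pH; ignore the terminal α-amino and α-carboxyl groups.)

-1

The side chains ionized at physiological pH are Lys/Arg (+1) and Asp/Glu (−1); with His treated as neutral, nothing else contributes.
Positive (K, R): Lys6, Arg7 → +2.
Negative (D, E): Asp1, Asp4, Glu5 → −3.
Net charge = (+2) + (−3) = −1.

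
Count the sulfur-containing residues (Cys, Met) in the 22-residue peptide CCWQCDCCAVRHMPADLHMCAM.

Matching residues: C1, C2, C5, C7, C8, M13, M19, C20, M22.

9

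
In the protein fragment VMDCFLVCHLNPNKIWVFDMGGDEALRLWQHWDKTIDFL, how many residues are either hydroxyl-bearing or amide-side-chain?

4

Hydroxyl-bearing: S, T, Y. Amide-side-chain: N, Q.
Hydroxyl-bearing residues here: T35 (1).
Amide-side-chain residues here: N11, N13, Q30 (3).
The two groups share no amino acid, so total = 1 + 3 = 4.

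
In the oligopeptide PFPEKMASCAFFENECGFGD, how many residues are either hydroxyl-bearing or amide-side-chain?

2

Hydroxyl-bearing: S, T, Y. Amide-side-chain: N, Q.
Hydroxyl-bearing residues here: S8 (1).
Amide-side-chain residues here: N14 (1).
The two groups share no amino acid, so total = 1 + 1 = 2.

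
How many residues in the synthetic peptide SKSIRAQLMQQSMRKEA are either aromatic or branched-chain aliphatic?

2

Aromatic: F, W, Y. Branched-chain aliphatic: I, L, V.
Aromatic residues here: none (0).
Branched-chain aliphatic residues here: I4, L8 (2).
The two groups share no amino acid, so total = 0 + 2 = 2.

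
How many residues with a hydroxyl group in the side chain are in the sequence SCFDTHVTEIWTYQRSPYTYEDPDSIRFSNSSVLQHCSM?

The –OH-bearing residues are Ser, Thr (aliphatic alcohols), and Tyr (phenol).
Matching residues: S1, T5, T8, T12, Y13, S16, Y18, T19, Y20, S25, S29, S31, S32, S38.

14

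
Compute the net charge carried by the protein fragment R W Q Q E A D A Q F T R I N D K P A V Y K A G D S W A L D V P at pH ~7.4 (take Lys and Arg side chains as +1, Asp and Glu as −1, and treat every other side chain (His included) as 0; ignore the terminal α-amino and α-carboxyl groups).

Positive (K, R): R1, R12, K16, K21 → +4.
Negative (D, E): E5, D7, D15, D24, D29 → −5.
Net charge = (+4) + (−5) = −1.

-1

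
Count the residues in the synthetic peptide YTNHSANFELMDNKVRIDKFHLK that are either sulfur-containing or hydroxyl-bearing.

4

Sulfur-containing: C, M. Hydroxyl-bearing: S, T, Y.
Sulfur-containing residues here: M11 (1).
Hydroxyl-bearing residues here: Y1, T2, S5 (3).
The two groups share no amino acid, so total = 1 + 3 = 4.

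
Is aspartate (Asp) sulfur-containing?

No

Cysteine (C, thiol) and methionine (M, thioether) are the two sulfur-containing amino acids.
Aspartate is not in this group.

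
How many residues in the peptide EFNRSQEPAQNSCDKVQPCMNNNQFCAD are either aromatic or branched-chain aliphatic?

Aromatic: F, W, Y. Branched-chain aliphatic: I, L, V.
Aromatic residues here: F2, F25 (2).
Branched-chain aliphatic residues here: V16 (1).
The two groups share no amino acid, so total = 2 + 1 = 3.

3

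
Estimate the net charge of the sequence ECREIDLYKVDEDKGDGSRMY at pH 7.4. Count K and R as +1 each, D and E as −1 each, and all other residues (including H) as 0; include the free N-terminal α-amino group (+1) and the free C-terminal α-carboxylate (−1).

Positive (K, R): R3, K9, K14, R19 → +4.
Negative (D, E): E1, E4, D6, D11, E12, D13, D16 → −7.
The N-terminus (+1) and C-terminus (−1) cancel.
Net charge = (+4) + (−7) = −3.

-3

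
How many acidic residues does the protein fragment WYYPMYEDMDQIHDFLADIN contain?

The acidic residues are Asp (D) and Glu (E), whose side chains end in a carboxylate group.
Matching residues: E7, D8, D10, D14, D18.

5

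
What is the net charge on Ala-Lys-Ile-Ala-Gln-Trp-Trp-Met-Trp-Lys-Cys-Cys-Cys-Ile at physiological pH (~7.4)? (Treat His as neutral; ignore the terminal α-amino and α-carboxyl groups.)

The side chains ionized at physiological pH are Lys/Arg (+1) and Asp/Glu (−1); with His treated as neutral, nothing else contributes.
Positive (K, R): Lys2, Lys10 → +2.
Negative (D, E): none → −0.
Net charge = (+2) + (−0) = +2.

+2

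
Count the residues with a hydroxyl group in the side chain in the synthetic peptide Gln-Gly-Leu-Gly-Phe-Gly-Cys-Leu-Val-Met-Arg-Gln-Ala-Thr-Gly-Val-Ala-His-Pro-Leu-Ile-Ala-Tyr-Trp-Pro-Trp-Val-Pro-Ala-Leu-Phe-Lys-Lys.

2

Serine (S), threonine (T), and tyrosine (Y) each carry a hydroxyl group on the side chain.
Matching residues: Thr14, Tyr23.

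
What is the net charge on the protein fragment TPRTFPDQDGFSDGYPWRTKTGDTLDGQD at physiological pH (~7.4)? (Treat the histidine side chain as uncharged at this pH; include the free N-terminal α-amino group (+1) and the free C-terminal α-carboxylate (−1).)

-3

The side chains ionized at physiological pH are Lys/Arg (+1) and Asp/Glu (−1); with His treated as neutral, nothing else contributes.
Positive (K, R): R3, R18, K20 → +3.
Negative (D, E): D7, D9, D13, D23, D26, D29 → −6.
The N-terminus (+1) and C-terminus (−1) cancel.
Net charge = (+3) + (−6) = −3.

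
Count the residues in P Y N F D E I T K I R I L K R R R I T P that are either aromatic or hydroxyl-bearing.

Aromatic: F, W, Y. Hydroxyl-bearing: S, T, Y.
Aromatic residues here: Y2, F4 (2).
Hydroxyl-bearing residues here: Y2, T8, T19 (3).
Y is in both groups, so the 1 Y residue must not be double-counted.
Total = 2 + 3 − 1 = 4.

4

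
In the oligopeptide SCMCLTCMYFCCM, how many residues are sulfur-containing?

8

The sulfur-bearing residues are cysteine (–SH) and methionine (–S–CH₃).
Matching residues: C2, M3, C4, C7, M8, C11, C12, M13.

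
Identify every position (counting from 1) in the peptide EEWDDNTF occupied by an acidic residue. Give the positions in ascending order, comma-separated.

The acidic residues are Asp (D) and Glu (E), whose side chains end in a carboxylate group.
Matching residues: E1, E2, D4, D5.

1, 2, 4, 5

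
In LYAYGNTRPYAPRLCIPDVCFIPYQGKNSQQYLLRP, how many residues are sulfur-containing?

Cysteine (C, thiol) and methionine (M, thioether) are the two sulfur-containing amino acids.
Matching residues: C15, C20.

2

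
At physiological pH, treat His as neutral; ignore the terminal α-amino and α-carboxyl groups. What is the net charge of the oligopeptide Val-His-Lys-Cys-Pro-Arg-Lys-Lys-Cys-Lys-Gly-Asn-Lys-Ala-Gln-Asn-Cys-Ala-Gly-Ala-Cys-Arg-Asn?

+7

The side chains ionized at physiological pH are Lys/Arg (+1) and Asp/Glu (−1); with His treated as neutral, nothing else contributes.
Positive (K, R): Lys3, Arg6, Lys7, Lys8, Lys10, Lys13, Arg22 → +7.
Negative (D, E): none → −0.
Net charge = (+7) + (−0) = +7.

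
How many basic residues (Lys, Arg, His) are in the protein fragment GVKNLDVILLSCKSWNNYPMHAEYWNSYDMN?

Matching residues: K3, K13, H21.

3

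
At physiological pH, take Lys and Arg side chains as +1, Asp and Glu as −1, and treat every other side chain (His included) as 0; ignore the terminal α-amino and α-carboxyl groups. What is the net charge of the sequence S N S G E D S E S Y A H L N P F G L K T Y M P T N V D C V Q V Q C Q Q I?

-3

Positive (K, R): K19 → +1.
Negative (D, E): E5, D6, E8, D27 → −4.
Net charge = (+1) + (−4) = −3.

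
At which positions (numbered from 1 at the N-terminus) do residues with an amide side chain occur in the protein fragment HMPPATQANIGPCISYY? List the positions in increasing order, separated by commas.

7, 9

Asparagine (N) and glutamine (Q) have uncharged amide side chains.
Matching residues: Q7, N9.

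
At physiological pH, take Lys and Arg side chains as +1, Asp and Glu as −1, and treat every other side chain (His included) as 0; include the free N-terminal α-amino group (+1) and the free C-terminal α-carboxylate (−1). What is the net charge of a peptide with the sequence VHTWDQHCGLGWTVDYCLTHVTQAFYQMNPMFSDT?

-3

Positive (K, R): none → +0.
Negative (D, E): D5, D15, D34 → −3.
The N-terminus (+1) and C-terminus (−1) cancel.
Net charge = (+0) + (−3) = −3.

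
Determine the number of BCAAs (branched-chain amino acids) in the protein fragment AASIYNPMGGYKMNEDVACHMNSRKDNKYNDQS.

Valine (V), leucine (L), and isoleucine (I) are the branched-chain amino acids.
Matching residues: I4, V17.

2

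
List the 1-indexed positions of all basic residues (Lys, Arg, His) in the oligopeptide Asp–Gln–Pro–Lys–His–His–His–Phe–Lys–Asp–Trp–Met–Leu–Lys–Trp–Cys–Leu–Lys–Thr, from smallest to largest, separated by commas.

4, 5, 6, 7, 9, 14, 18

Matching residues: Lys4, His5, His6, His7, Lys9, Lys14, Lys18.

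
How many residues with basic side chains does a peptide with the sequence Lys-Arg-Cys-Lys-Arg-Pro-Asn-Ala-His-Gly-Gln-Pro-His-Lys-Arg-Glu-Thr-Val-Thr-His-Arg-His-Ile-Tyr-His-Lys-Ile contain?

13

K, R, and H are the three residues with basic side chains (ε-amine, guanidinium, and imidazole respectively).
Matching residues: Lys1, Arg2, Lys4, Arg5, His9, His13, Lys14, Arg15, His20, Arg21, His22, His25, Lys26.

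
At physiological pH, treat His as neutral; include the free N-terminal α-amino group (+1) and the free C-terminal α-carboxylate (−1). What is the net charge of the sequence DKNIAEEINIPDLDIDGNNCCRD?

At pH ~7.4 the Lys and Arg side chains are protonated (+1), the Asp and Glu side chains are deprotonated (−1), and with His taken as neutral all other side chains carry no charge.
Positive (K, R): K2, R22 → +2.
Negative (D, E): D1, E6, E7, D12, D14, D16, D23 → −7.
The N-terminus (+1) and C-terminus (−1) cancel.
Net charge = (+2) + (−7) = −5.

-5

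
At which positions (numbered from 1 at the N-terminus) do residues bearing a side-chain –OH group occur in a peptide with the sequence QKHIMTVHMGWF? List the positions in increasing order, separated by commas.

6

The –OH-bearing residues are Ser, Thr (aliphatic alcohols), and Tyr (phenol).
Matching residues: T6.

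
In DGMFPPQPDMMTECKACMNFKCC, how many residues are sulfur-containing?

8

The sulfur-bearing residues are cysteine (–SH) and methionine (–S–CH₃).
Matching residues: M3, M10, M11, C14, C17, M18, C22, C23.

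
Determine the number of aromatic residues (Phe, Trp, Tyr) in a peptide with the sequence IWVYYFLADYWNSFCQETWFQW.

Matching residues: W2, Y4, Y5, F6, Y10, W11, F14, W19, F20, W22.

10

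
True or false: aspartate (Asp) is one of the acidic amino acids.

Only D (aspartate) and E (glutamate) carry a side-chain carboxylic acid.
Aspartate is in this group.

True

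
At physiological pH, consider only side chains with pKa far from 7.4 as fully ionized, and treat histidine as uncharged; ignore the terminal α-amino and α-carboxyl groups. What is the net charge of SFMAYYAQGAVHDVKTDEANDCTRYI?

-2

The side chains ionized at physiological pH are Lys/Arg (+1) and Asp/Glu (−1); with His treated as neutral, nothing else contributes.
Positive (K, R): K15, R24 → +2.
Negative (D, E): D13, D17, E18, D21 → −4.
Net charge = (+2) + (−4) = −2.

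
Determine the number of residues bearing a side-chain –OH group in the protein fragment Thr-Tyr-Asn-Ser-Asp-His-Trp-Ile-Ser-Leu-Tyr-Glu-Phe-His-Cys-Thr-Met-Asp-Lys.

Serine (S), threonine (T), and tyrosine (Y) each carry a hydroxyl group on the side chain.
Matching residues: Thr1, Tyr2, Ser4, Ser9, Tyr11, Thr16.

6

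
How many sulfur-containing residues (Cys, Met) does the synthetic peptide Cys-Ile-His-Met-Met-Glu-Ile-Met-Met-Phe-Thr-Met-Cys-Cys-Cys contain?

Matching residues: Cys1, Met4, Met5, Met8, Met9, Met12, Cys13, Cys14, Cys15.

9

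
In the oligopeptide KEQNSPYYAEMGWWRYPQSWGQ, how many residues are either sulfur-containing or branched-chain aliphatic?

1

Sulfur-containing: C, M. Branched-chain aliphatic: I, L, V.
Sulfur-containing residues here: M11 (1).
Branched-chain aliphatic residues here: none (0).
The two groups share no amino acid, so total = 1 + 0 = 1.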